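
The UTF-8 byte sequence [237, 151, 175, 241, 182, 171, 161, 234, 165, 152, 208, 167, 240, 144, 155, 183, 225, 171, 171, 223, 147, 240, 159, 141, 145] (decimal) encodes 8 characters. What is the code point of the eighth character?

U+1F351

Offset 0: leading byte 0xED = 11101101 → 3-byte char #1 = ED 97 AF.
Offset 3: leading byte 0xF1 = 11110001 → 4-byte char #2 = F1 B6 AB A1.
Offset 7: leading byte 0xEA = 11101010 → 3-byte char #3 = EA A5 98.
Offset 10: leading byte 0xD0 = 11010000 → 2-byte char #4 = D0 A7.
Offset 12: leading byte 0xF0 = 11110000 → 4-byte char #5 = F0 90 9B B7.
Offset 16: leading byte 0xE1 = 11100001 → 3-byte char #6 = E1 AB AB.
Offset 19: leading byte 0xDF = 11011111 → 2-byte char #7 = DF 93.
Offset 21: leading byte 0xF0 = 11110000 → 4-byte char #8 = F0 9F 8D 91.
Leading byte 0xF0 = 11110000 matches 11110xxx → 4-byte sequence.
Byte 1: 0xF0 = 11110000, payload 000 (3 bits).
Byte 2: 0x9F = 10011111 (10xxxxxx ✓), payload 011111.
Byte 3: 0x8D = 10001101 (10xxxxxx ✓), payload 001101.
Byte 4: 0x91 = 10010001 (10xxxxxx ✓), payload 010001.
Concatenate: 000011111001101010001 = 0x1F351 (21 bits → U+1F351).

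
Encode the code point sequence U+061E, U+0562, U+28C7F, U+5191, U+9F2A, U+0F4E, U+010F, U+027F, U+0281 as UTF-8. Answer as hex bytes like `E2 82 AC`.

U+061E: 2-byte form → D8 9E.
U+0562: 2-byte form → D5 A2.
U+28C7F: 4-byte form → F0 A8 B1 BF.
U+5191: 3-byte form → E5 86 91.
U+9F2A: 3-byte form → E9 BC AA.
U+0F4E: 3-byte form → E0 BD 8E.
U+010F: 2-byte form → C4 8F.
U+027F: 2-byte form → C9 BF.
U+0281: 2-byte form → CA 81.
Concatenated (23 bytes): D8 9E D5 A2 F0 A8 B1 BF E5 86 91 E9 BC AA E0 BD 8E C4 8F C9 BF CA 81.

D8 9E D5 A2 F0 A8 B1 BF E5 86 91 E9 BC AA E0 BD 8E C4 8F C9 BF CA 81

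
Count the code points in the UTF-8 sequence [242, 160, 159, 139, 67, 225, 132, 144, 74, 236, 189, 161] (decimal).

5

Byte at offset 0: 0xF2 = 11110010 → 4-byte char (#1). Advance 4.
Byte at offset 4: 0x43 = 01000011 → 1-byte char (#2). Advance 1.
Byte at offset 5: 0xE1 = 11100001 → 3-byte char (#3). Advance 3.
Byte at offset 8: 0x4A = 01001010 → 1-byte char (#4). Advance 1.
Byte at offset 9: 0xEC = 11101100 → 3-byte char (#5). Advance 3.
Reached end at offset 12 after 5 code points.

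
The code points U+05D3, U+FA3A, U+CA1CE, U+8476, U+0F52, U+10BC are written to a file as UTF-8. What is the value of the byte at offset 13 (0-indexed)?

U+05D3 → 2-byte form D7 93 at offsets 0–1.
U+FA3A → 3-byte form EF A8 BA at offsets 2–4.
U+CA1CE → 4-byte form F3 8A 87 8E at offsets 5–8.
U+8476 → 3-byte form E8 91 B6 at offsets 9–11.
U+0F52 → 3-byte form E0 BD 92 at offsets 12–14.
Offset 13 falls in char 5's range; it's byte 2 of E0 BD 92 = 0xBD.

0xBD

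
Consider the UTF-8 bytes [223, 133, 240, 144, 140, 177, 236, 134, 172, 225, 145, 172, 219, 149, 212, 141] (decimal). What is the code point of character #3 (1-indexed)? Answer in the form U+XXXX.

Offset 0: leading byte 0xDF = 11011111 → 2-byte char #1 = DF 85.
Offset 2: leading byte 0xF0 = 11110000 → 4-byte char #2 = F0 90 8C B1.
Offset 6: leading byte 0xEC = 11101100 → 3-byte char #3 = EC 86 AC.
Leading byte 0xEC = 11101100 matches 1110xxxx → 3-byte sequence.
Byte 1: 0xEC = 11101100, payload 1100 (4 bits).
Byte 2: 0x86 = 10000110 (10xxxxxx ✓), payload 000110.
Byte 3: 0xAC = 10101100 (10xxxxxx ✓), payload 101100.
Concatenate: 1100000110101100 = 0xC1AC (16 bits → U+C1AC).

U+C1AC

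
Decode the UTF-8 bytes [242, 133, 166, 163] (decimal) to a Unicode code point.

U+859A3

Leading byte 0xF2 = 11110010 matches 11110xxx → 4-byte sequence.
Byte 1: 0xF2 = 11110010, payload 010 (3 bits).
Byte 2: 0x85 = 10000101 (10xxxxxx ✓), payload 000101.
Byte 3: 0xA6 = 10100110 (10xxxxxx ✓), payload 100110.
Byte 4: 0xA3 = 10100011 (10xxxxxx ✓), payload 100011.
Concatenate: 010000101100110100011 = 0x859A3 (21 bits → U+859A3).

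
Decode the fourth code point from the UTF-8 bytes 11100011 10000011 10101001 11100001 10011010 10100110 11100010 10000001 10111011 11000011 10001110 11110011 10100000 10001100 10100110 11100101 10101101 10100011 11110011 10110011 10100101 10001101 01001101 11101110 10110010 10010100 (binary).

U+00CE

Offset 0: leading byte 0xE3 = 11100011 → 3-byte char #1 = E3 83 A9.
Offset 3: leading byte 0xE1 = 11100001 → 3-byte char #2 = E1 9A A6.
Offset 6: leading byte 0xE2 = 11100010 → 3-byte char #3 = E2 81 BB.
Offset 9: leading byte 0xC3 = 11000011 → 2-byte char #4 = C3 8E.
Leading byte 0xC3 = 11000011 matches 110xxxxx → 2-byte sequence.
Byte 1: 0xC3 = 11000011, payload 00011 (5 bits).
Byte 2: 0x8E = 10001110 (10xxxxxx ✓), payload 001110.
Concatenate: 00011001110 = 0xCE (11 bits → U+00CE).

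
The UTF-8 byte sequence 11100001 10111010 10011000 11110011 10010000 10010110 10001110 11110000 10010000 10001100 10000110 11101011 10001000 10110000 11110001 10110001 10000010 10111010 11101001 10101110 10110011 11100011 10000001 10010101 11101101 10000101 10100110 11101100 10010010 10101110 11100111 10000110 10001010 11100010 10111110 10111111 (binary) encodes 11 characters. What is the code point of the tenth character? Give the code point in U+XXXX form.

U+718A

Offset 0: leading byte 0xE1 = 11100001 → 3-byte char #1 = E1 BA 98.
Offset 3: leading byte 0xF3 = 11110011 → 4-byte char #2 = F3 90 96 8E.
Offset 7: leading byte 0xF0 = 11110000 → 4-byte char #3 = F0 90 8C 86.
Offset 11: leading byte 0xEB = 11101011 → 3-byte char #4 = EB 88 B0.
Offset 14: leading byte 0xF1 = 11110001 → 4-byte char #5 = F1 B1 82 BA.
Offset 18: leading byte 0xE9 = 11101001 → 3-byte char #6 = E9 AE B3.
Offset 21: leading byte 0xE3 = 11100011 → 3-byte char #7 = E3 81 95.
Offset 24: leading byte 0xED = 11101101 → 3-byte char #8 = ED 85 A6.
Offset 27: leading byte 0xEC = 11101100 → 3-byte char #9 = EC 92 AE.
Offset 30: leading byte 0xE7 = 11100111 → 3-byte char #10 = E7 86 8A.
Leading byte 0xE7 = 11100111 matches 1110xxxx → 3-byte sequence.
Byte 1: 0xE7 = 11100111, payload 0111 (4 bits).
Byte 2: 0x86 = 10000110 (10xxxxxx ✓), payload 000110.
Byte 3: 0x8A = 10001010 (10xxxxxx ✓), payload 001010.
Concatenate: 0111000110001010 = 0x718A (16 bits → U+718A).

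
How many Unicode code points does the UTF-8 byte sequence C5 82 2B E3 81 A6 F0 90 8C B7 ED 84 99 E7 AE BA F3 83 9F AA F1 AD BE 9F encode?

Byte at offset 0: 0xC5 = 11000101 → 2-byte char (#1). Advance 2.
Byte at offset 2: 0x2B = 00101011 → 1-byte char (#2). Advance 1.
Byte at offset 3: 0xE3 = 11100011 → 3-byte char (#3). Advance 3.
Byte at offset 6: 0xF0 = 11110000 → 4-byte char (#4). Advance 4.
Byte at offset 10: 0xED = 11101101 → 3-byte char (#5). Advance 3.
Byte at offset 13: 0xE7 = 11100111 → 3-byte char (#6). Advance 3.
Byte at offset 16: 0xF3 = 11110011 → 4-byte char (#7). Advance 4.
Byte at offset 20: 0xF1 = 11110001 → 4-byte char (#8). Advance 4.
Reached end at offset 24 after 8 code points.

8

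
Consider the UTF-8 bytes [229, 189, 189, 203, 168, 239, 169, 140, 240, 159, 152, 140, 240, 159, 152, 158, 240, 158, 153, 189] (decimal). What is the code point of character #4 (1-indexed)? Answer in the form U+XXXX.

U+1F60C

Offset 0: leading byte 0xE5 = 11100101 → 3-byte char #1 = E5 BD BD.
Offset 3: leading byte 0xCB = 11001011 → 2-byte char #2 = CB A8.
Offset 5: leading byte 0xEF = 11101111 → 3-byte char #3 = EF A9 8C.
Offset 8: leading byte 0xF0 = 11110000 → 4-byte char #4 = F0 9F 98 8C.
Leading byte 0xF0 = 11110000 matches 11110xxx → 4-byte sequence.
Byte 1: 0xF0 = 11110000, payload 000 (3 bits).
Byte 2: 0x9F = 10011111 (10xxxxxx ✓), payload 011111.
Byte 3: 0x98 = 10011000 (10xxxxxx ✓), payload 011000.
Byte 4: 0x8C = 10001100 (10xxxxxx ✓), payload 001100.
Concatenate: 000011111011000001100 = 0x1F60C (21 bits → U+1F60C).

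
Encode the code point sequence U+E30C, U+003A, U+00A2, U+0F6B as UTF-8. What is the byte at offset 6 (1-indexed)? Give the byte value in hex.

0xA2

1-indexed offset 6 is 0-indexed offset 5.
U+E30C → 3-byte form EE 8C 8C at offsets 0–2.
U+003A → 1-byte form 3A at offsets 3–3.
U+00A2 → 2-byte form C2 A2 at offsets 4–5.
Offset 5 falls in char 3's range; it's byte 2 of C2 A2 = 0xA2.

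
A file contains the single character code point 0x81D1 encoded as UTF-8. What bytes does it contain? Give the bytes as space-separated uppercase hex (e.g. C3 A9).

U+81D1 = 0x81D1 = 33233 decimal. In range U+0800–U+FFFF → 3-byte form: 1110xxxx 10xxxxxx 10xxxxxx.
Binary (16 bits): 1000000111010001.
Split 4+6+6: 1000 | 000111 | 010001.
Byte 1: 11101000 = 0xE8.
Byte 2: 10000111 = 0x87.
Byte 3: 10010001 = 0x91.

E8 87 91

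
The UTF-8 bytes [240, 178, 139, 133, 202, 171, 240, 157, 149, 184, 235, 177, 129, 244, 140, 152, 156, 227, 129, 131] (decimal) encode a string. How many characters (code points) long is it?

Byte at offset 0: 0xF0 = 11110000 → 4-byte char (#1). Advance 4.
Byte at offset 4: 0xCA = 11001010 → 2-byte char (#2). Advance 2.
Byte at offset 6: 0xF0 = 11110000 → 4-byte char (#3). Advance 4.
Byte at offset 10: 0xEB = 11101011 → 3-byte char (#4). Advance 3.
Byte at offset 13: 0xF4 = 11110100 → 4-byte char (#5). Advance 4.
Byte at offset 17: 0xE3 = 11100011 → 3-byte char (#6). Advance 3.
Reached end at offset 20 after 6 code points.

6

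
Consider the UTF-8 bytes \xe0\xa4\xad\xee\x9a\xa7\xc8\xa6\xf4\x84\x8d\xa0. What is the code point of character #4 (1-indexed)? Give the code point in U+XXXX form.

U+104360

Offset 0: leading byte 0xE0 = 11100000 → 3-byte char #1 = E0 A4 AD.
Offset 3: leading byte 0xEE = 11101110 → 3-byte char #2 = EE 9A A7.
Offset 6: leading byte 0xC8 = 11001000 → 2-byte char #3 = C8 A6.
Offset 8: leading byte 0xF4 = 11110100 → 4-byte char #4 = F4 84 8D A0.
Leading byte 0xF4 = 11110100 matches 11110xxx → 4-byte sequence.
Byte 1: 0xF4 = 11110100, payload 100 (3 bits).
Byte 2: 0x84 = 10000100 (10xxxxxx ✓), payload 000100.
Byte 3: 0x8D = 10001101 (10xxxxxx ✓), payload 001101.
Byte 4: 0xA0 = 10100000 (10xxxxxx ✓), payload 100000.
Concatenate: 100000100001101100000 = 0x104360 (21 bits → U+104360).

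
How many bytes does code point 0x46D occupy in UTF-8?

U+046D = 0x46D. UTF-8 uses 1 byte below 0x80, 2 below 0x800, 3 below 0x10000, 4 up to 0x10FFFF. 0x46D is in U+0080–U+07FF → 2 bytes.

2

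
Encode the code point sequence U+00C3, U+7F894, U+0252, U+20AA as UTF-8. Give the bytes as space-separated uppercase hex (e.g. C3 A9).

C3 83 F1 BF A2 94 C9 92 E2 82 AA

U+00C3: 2-byte form → C3 83.
U+7F894: 4-byte form → F1 BF A2 94.
U+0252: 2-byte form → C9 92.
U+20AA: 3-byte form → E2 82 AA.
Concatenated (11 bytes): C3 83 F1 BF A2 94 C9 92 E2 82 AA.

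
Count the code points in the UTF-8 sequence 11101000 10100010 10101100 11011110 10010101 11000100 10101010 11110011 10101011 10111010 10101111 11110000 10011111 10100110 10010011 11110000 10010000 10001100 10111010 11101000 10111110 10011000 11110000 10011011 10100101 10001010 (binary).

Byte at offset 0: 0xE8 = 11101000 → 3-byte char (#1). Advance 3.
Byte at offset 3: 0xDE = 11011110 → 2-byte char (#2). Advance 2.
Byte at offset 5: 0xC4 = 11000100 → 2-byte char (#3). Advance 2.
Byte at offset 7: 0xF3 = 11110011 → 4-byte char (#4). Advance 4.
Byte at offset 11: 0xF0 = 11110000 → 4-byte char (#5). Advance 4.
Byte at offset 15: 0xF0 = 11110000 → 4-byte char (#6). Advance 4.
Byte at offset 19: 0xE8 = 11101000 → 3-byte char (#7). Advance 3.
Byte at offset 22: 0xF0 = 11110000 → 4-byte char (#8). Advance 4.
Reached end at offset 26 after 8 code points.

8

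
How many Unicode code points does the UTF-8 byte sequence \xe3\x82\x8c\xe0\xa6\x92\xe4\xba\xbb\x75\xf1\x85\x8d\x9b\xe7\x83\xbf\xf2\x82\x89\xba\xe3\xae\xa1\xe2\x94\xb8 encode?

Byte at offset 0: 0xE3 = 11100011 → 3-byte char (#1). Advance 3.
Byte at offset 3: 0xE0 = 11100000 → 3-byte char (#2). Advance 3.
Byte at offset 6: 0xE4 = 11100100 → 3-byte char (#3). Advance 3.
Byte at offset 9: 0x75 = 01110101 → 1-byte char (#4). Advance 1.
Byte at offset 10: 0xF1 = 11110001 → 4-byte char (#5). Advance 4.
Byte at offset 14: 0xE7 = 11100111 → 3-byte char (#6). Advance 3.
Byte at offset 17: 0xF2 = 11110010 → 4-byte char (#7). Advance 4.
Byte at offset 21: 0xE3 = 11100011 → 3-byte char (#8). Advance 3.
Byte at offset 24: 0xE2 = 11100010 → 3-byte char (#9). Advance 3.
Reached end at offset 27 after 9 code points.

9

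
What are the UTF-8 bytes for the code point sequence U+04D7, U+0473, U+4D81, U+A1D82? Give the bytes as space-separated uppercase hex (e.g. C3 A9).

D3 97 D1 B3 E4 B6 81 F2 A1 B6 82

U+04D7: 2-byte form → D3 97.
U+0473: 2-byte form → D1 B3.
U+4D81: 3-byte form → E4 B6 81.
U+A1D82: 4-byte form → F2 A1 B6 82.
Concatenated (11 bytes): D3 97 D1 B3 E4 B6 81 F2 A1 B6 82.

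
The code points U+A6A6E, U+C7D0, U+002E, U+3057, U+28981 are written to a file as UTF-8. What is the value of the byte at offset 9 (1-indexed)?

1-indexed offset 9 is 0-indexed offset 8.
U+A6A6E → 4-byte form F2 A6 A9 AE at offsets 0–3.
U+C7D0 → 3-byte form EC 9F 90 at offsets 4–6.
U+002E → 1-byte form 2E at offsets 7–7.
U+3057 → 3-byte form E3 81 97 at offsets 8–10.
Offset 8 falls in char 4's range; it's byte 1 of E3 81 97 = 0xE3.

0xE3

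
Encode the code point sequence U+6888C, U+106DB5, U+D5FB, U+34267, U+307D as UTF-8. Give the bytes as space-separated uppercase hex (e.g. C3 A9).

U+6888C: 4-byte form → F1 A8 A2 8C.
U+106DB5: 4-byte form → F4 86 B6 B5.
U+D5FB: 3-byte form → ED 97 BB.
U+34267: 4-byte form → F0 B4 89 A7.
U+307D: 3-byte form → E3 81 BD.
Concatenated (18 bytes): F1 A8 A2 8C F4 86 B6 B5 ED 97 BB F0 B4 89 A7 E3 81 BD.

F1 A8 A2 8C F4 86 B6 B5 ED 97 BB F0 B4 89 A7 E3 81 BD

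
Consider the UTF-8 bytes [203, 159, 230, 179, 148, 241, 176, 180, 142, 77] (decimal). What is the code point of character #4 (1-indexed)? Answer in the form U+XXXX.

Offset 0: leading byte 0xCB = 11001011 → 2-byte char #1 = CB 9F.
Offset 2: leading byte 0xE6 = 11100110 → 3-byte char #2 = E6 B3 94.
Offset 5: leading byte 0xF1 = 11110001 → 4-byte char #3 = F1 B0 B4 8E.
Offset 9: leading byte 0x4D = 01001101 → 1-byte char #4 = 4D.
Leading byte 0x4D = 01001101 matches 0xxxxxxx → 1-byte sequence.
Byte 1: 0x4D = 01001101, payload 1001101 (7 bits).
Concatenate: 1001101 = 0x4D (7 bits → U+004D).

U+004D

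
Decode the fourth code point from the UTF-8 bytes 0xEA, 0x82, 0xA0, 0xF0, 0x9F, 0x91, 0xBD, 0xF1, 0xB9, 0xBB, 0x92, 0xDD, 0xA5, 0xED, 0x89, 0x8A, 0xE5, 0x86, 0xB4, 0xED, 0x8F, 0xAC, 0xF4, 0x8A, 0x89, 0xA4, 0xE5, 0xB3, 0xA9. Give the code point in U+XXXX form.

Offset 0: leading byte 0xEA = 11101010 → 3-byte char #1 = EA 82 A0.
Offset 3: leading byte 0xF0 = 11110000 → 4-byte char #2 = F0 9F 91 BD.
Offset 7: leading byte 0xF1 = 11110001 → 4-byte char #3 = F1 B9 BB 92.
Offset 11: leading byte 0xDD = 11011101 → 2-byte char #4 = DD A5.
Leading byte 0xDD = 11011101 matches 110xxxxx → 2-byte sequence.
Byte 1: 0xDD = 11011101, payload 11101 (5 bits).
Byte 2: 0xA5 = 10100101 (10xxxxxx ✓), payload 100101.
Concatenate: 11101100101 = 0x765 (11 bits → U+0765).

U+0765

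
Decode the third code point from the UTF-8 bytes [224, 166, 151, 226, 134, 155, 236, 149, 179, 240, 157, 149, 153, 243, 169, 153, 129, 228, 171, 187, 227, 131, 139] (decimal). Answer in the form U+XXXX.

Offset 0: leading byte 0xE0 = 11100000 → 3-byte char #1 = E0 A6 97.
Offset 3: leading byte 0xE2 = 11100010 → 3-byte char #2 = E2 86 9B.
Offset 6: leading byte 0xEC = 11101100 → 3-byte char #3 = EC 95 B3.
Leading byte 0xEC = 11101100 matches 1110xxxx → 3-byte sequence.
Byte 1: 0xEC = 11101100, payload 1100 (4 bits).
Byte 2: 0x95 = 10010101 (10xxxxxx ✓), payload 010101.
Byte 3: 0xB3 = 10110011 (10xxxxxx ✓), payload 110011.
Concatenate: 1100010101110011 = 0xC573 (16 bits → U+C573).

U+C573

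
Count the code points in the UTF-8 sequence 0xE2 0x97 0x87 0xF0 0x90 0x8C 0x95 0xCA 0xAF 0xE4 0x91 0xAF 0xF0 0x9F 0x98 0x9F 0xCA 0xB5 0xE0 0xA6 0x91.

7

Byte at offset 0: 0xE2 = 11100010 → 3-byte char (#1). Advance 3.
Byte at offset 3: 0xF0 = 11110000 → 4-byte char (#2). Advance 4.
Byte at offset 7: 0xCA = 11001010 → 2-byte char (#3). Advance 2.
Byte at offset 9: 0xE4 = 11100100 → 3-byte char (#4). Advance 3.
Byte at offset 12: 0xF0 = 11110000 → 4-byte char (#5). Advance 4.
Byte at offset 16: 0xCA = 11001010 → 2-byte char (#6). Advance 2.
Byte at offset 18: 0xE0 = 11100000 → 3-byte char (#7). Advance 3.
Reached end at offset 21 after 7 code points.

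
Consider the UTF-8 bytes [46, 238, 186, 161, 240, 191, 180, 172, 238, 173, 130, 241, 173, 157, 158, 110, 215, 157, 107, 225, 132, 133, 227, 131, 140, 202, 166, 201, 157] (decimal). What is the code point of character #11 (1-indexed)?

Offset 0: leading byte 0x2E = 00101110 → 1-byte char #1 = 2E.
Offset 1: leading byte 0xEE = 11101110 → 3-byte char #2 = EE BA A1.
Offset 4: leading byte 0xF0 = 11110000 → 4-byte char #3 = F0 BF B4 AC.
Offset 8: leading byte 0xEE = 11101110 → 3-byte char #4 = EE AD 82.
Offset 11: leading byte 0xF1 = 11110001 → 4-byte char #5 = F1 AD 9D 9E.
Offset 15: leading byte 0x6E = 01101110 → 1-byte char #6 = 6E.
Offset 16: leading byte 0xD7 = 11010111 → 2-byte char #7 = D7 9D.
Offset 18: leading byte 0x6B = 01101011 → 1-byte char #8 = 6B.
Offset 19: leading byte 0xE1 = 11100001 → 3-byte char #9 = E1 84 85.
Offset 22: leading byte 0xE3 = 11100011 → 3-byte char #10 = E3 83 8C.
Offset 25: leading byte 0xCA = 11001010 → 2-byte char #11 = CA A6.
Leading byte 0xCA = 11001010 matches 110xxxxx → 2-byte sequence.
Byte 1: 0xCA = 11001010, payload 01010 (5 bits).
Byte 2: 0xA6 = 10100110 (10xxxxxx ✓), payload 100110.
Concatenate: 01010100110 = 0x2A6 (11 bits → U+02A6).

U+02A6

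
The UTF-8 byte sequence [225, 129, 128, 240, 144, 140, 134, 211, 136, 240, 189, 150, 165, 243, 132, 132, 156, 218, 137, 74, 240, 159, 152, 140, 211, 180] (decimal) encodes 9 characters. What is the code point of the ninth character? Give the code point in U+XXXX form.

U+04F4

Offset 0: leading byte 0xE1 = 11100001 → 3-byte char #1 = E1 81 80.
Offset 3: leading byte 0xF0 = 11110000 → 4-byte char #2 = F0 90 8C 86.
Offset 7: leading byte 0xD3 = 11010011 → 2-byte char #3 = D3 88.
Offset 9: leading byte 0xF0 = 11110000 → 4-byte char #4 = F0 BD 96 A5.
Offset 13: leading byte 0xF3 = 11110011 → 4-byte char #5 = F3 84 84 9C.
Offset 17: leading byte 0xDA = 11011010 → 2-byte char #6 = DA 89.
Offset 19: leading byte 0x4A = 01001010 → 1-byte char #7 = 4A.
Offset 20: leading byte 0xF0 = 11110000 → 4-byte char #8 = F0 9F 98 8C.
Offset 24: leading byte 0xD3 = 11010011 → 2-byte char #9 = D3 B4.
Leading byte 0xD3 = 11010011 matches 110xxxxx → 2-byte sequence.
Byte 1: 0xD3 = 11010011, payload 10011 (5 bits).
Byte 2: 0xB4 = 10110100 (10xxxxxx ✓), payload 110100.
Concatenate: 10011110100 = 0x4F4 (11 bits → U+04F4).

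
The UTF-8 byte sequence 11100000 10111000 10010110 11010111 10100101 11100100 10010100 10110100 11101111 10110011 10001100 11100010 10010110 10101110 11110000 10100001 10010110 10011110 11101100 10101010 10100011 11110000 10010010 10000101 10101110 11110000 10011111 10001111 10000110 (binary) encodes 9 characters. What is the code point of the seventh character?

Offset 0: leading byte 0xE0 = 11100000 → 3-byte char #1 = E0 B8 96.
Offset 3: leading byte 0xD7 = 11010111 → 2-byte char #2 = D7 A5.
Offset 5: leading byte 0xE4 = 11100100 → 3-byte char #3 = E4 94 B4.
Offset 8: leading byte 0xEF = 11101111 → 3-byte char #4 = EF B3 8C.
Offset 11: leading byte 0xE2 = 11100010 → 3-byte char #5 = E2 96 AE.
Offset 14: leading byte 0xF0 = 11110000 → 4-byte char #6 = F0 A1 96 9E.
Offset 18: leading byte 0xEC = 11101100 → 3-byte char #7 = EC AA A3.
Leading byte 0xEC = 11101100 matches 1110xxxx → 3-byte sequence.
Byte 1: 0xEC = 11101100, payload 1100 (4 bits).
Byte 2: 0xAA = 10101010 (10xxxxxx ✓), payload 101010.
Byte 3: 0xA3 = 10100011 (10xxxxxx ✓), payload 100011.
Concatenate: 1100101010100011 = 0xCAA3 (16 bits → U+CAA3).

U+CAA3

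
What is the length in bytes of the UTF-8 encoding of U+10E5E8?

4

U+10E5E8 = 0x10E5E8. UTF-8 uses 1 byte below 0x80, 2 below 0x800, 3 below 0x10000, 4 up to 0x10FFFF. 0x10E5E8 is in U+10000–U+10FFFF → 4 bytes.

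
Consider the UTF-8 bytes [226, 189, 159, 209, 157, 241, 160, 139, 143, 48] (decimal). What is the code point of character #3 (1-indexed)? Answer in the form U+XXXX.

Offset 0: leading byte 0xE2 = 11100010 → 3-byte char #1 = E2 BD 9F.
Offset 3: leading byte 0xD1 = 11010001 → 2-byte char #2 = D1 9D.
Offset 5: leading byte 0xF1 = 11110001 → 4-byte char #3 = F1 A0 8B 8F.
Leading byte 0xF1 = 11110001 matches 11110xxx → 4-byte sequence.
Byte 1: 0xF1 = 11110001, payload 001 (3 bits).
Byte 2: 0xA0 = 10100000 (10xxxxxx ✓), payload 100000.
Byte 3: 0x8B = 10001011 (10xxxxxx ✓), payload 001011.
Byte 4: 0x8F = 10001111 (10xxxxxx ✓), payload 001111.
Concatenate: 001100000001011001111 = 0x602CF (21 bits → U+602CF).

U+602CF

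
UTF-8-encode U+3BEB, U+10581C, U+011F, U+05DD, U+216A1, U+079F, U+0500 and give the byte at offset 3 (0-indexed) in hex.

U+3BEB → 3-byte form E3 AF AB at offsets 0–2.
U+10581C → 4-byte form F4 85 A0 9C at offsets 3–6.
Offset 3 falls in char 2's range; it's byte 1 of F4 85 A0 9C = 0xF4.

0xF4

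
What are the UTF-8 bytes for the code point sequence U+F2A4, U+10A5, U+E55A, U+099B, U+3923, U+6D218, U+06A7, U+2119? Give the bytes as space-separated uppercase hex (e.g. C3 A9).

EF 8A A4 E1 82 A5 EE 95 9A E0 A6 9B E3 A4 A3 F1 AD 88 98 DA A7 E2 84 99

U+F2A4: 3-byte form → EF 8A A4.
U+10A5: 3-byte form → E1 82 A5.
U+E55A: 3-byte form → EE 95 9A.
U+099B: 3-byte form → E0 A6 9B.
U+3923: 3-byte form → E3 A4 A3.
U+6D218: 4-byte form → F1 AD 88 98.
U+06A7: 2-byte form → DA A7.
U+2119: 3-byte form → E2 84 99.
Concatenated (24 bytes): EF 8A A4 E1 82 A5 EE 95 9A E0 A6 9B E3 A4 A3 F1 AD 88 98 DA A7 E2 84 99.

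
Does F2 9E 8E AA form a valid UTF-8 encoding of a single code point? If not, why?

Leading byte 0xF2 = 11110010 → 4-byte form.
Continuation bytes 0x9E=10011110, 0x8E=10001110, 0xAA=10101010 all match 10xxxxxx.
Decoded value 0x9E3AA is ≥ 0x10000 (shortest form) and not a surrogate.

valid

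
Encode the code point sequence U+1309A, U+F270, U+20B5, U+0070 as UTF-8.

F0 93 82 9A EF 89 B0 E2 82 B5 70

U+1309A: 4-byte form → F0 93 82 9A.
U+F270: 3-byte form → EF 89 B0.
U+20B5: 3-byte form → E2 82 B5.
U+0070: 1-byte form → 70.
Concatenated (11 bytes): F0 93 82 9A EF 89 B0 E2 82 B5 70.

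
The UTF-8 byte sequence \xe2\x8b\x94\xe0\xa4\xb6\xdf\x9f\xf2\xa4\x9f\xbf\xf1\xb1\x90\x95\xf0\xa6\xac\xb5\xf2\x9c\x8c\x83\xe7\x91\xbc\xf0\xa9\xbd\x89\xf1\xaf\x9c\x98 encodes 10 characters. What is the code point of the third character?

Offset 0: leading byte 0xE2 = 11100010 → 3-byte char #1 = E2 8B 94.
Offset 3: leading byte 0xE0 = 11100000 → 3-byte char #2 = E0 A4 B6.
Offset 6: leading byte 0xDF = 11011111 → 2-byte char #3 = DF 9F.
Leading byte 0xDF = 11011111 matches 110xxxxx → 2-byte sequence.
Byte 1: 0xDF = 11011111, payload 11111 (5 bits).
Byte 2: 0x9F = 10011111 (10xxxxxx ✓), payload 011111.
Concatenate: 11111011111 = 0x7DF (11 bits → U+07DF).

U+07DF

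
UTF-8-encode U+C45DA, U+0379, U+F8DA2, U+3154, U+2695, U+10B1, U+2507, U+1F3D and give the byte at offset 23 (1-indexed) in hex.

1-indexed offset 23 is 0-indexed offset 22.
U+C45DA → 4-byte form F3 84 97 9A at offsets 0–3.
U+0379 → 2-byte form CD B9 at offsets 4–5.
U+F8DA2 → 4-byte form F3 B8 B6 A2 at offsets 6–9.
U+3154 → 3-byte form E3 85 94 at offsets 10–12.
U+2695 → 3-byte form E2 9A 95 at offsets 13–15.
U+10B1 → 3-byte form E1 82 B1 at offsets 16–18.
U+2507 → 3-byte form E2 94 87 at offsets 19–21.
U+1F3D → 3-byte form E1 BC BD at offsets 22–24.
Offset 22 falls in char 8's range; it's byte 1 of E1 BC BD = 0xE1.

0xE1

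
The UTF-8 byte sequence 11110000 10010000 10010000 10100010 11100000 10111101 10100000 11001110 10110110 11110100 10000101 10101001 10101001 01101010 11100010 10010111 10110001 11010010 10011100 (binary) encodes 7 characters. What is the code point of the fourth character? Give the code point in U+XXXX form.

Offset 0: leading byte 0xF0 = 11110000 → 4-byte char #1 = F0 90 90 A2.
Offset 4: leading byte 0xE0 = 11100000 → 3-byte char #2 = E0 BD A0.
Offset 7: leading byte 0xCE = 11001110 → 2-byte char #3 = CE B6.
Offset 9: leading byte 0xF4 = 11110100 → 4-byte char #4 = F4 85 A9 A9.
Leading byte 0xF4 = 11110100 matches 11110xxx → 4-byte sequence.
Byte 1: 0xF4 = 11110100, payload 100 (3 bits).
Byte 2: 0x85 = 10000101 (10xxxxxx ✓), payload 000101.
Byte 3: 0xA9 = 10101001 (10xxxxxx ✓), payload 101001.
Byte 4: 0xA9 = 10101001 (10xxxxxx ✓), payload 101001.
Concatenate: 100000101101001101001 = 0x105A69 (21 bits → U+105A69).

U+105A69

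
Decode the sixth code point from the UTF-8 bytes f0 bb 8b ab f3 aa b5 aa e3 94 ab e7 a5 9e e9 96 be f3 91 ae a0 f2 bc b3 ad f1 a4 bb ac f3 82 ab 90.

U+D1BA0

Offset 0: leading byte 0xF0 = 11110000 → 4-byte char #1 = F0 BB 8B AB.
Offset 4: leading byte 0xF3 = 11110011 → 4-byte char #2 = F3 AA B5 AA.
Offset 8: leading byte 0xE3 = 11100011 → 3-byte char #3 = E3 94 AB.
Offset 11: leading byte 0xE7 = 11100111 → 3-byte char #4 = E7 A5 9E.
Offset 14: leading byte 0xE9 = 11101001 → 3-byte char #5 = E9 96 BE.
Offset 17: leading byte 0xF3 = 11110011 → 4-byte char #6 = F3 91 AE A0.
Leading byte 0xF3 = 11110011 matches 11110xxx → 4-byte sequence.
Byte 1: 0xF3 = 11110011, payload 011 (3 bits).
Byte 2: 0x91 = 10010001 (10xxxxxx ✓), payload 010001.
Byte 3: 0xAE = 10101110 (10xxxxxx ✓), payload 101110.
Byte 4: 0xA0 = 10100000 (10xxxxxx ✓), payload 100000.
Concatenate: 011010001101110100000 = 0xD1BA0 (21 bits → U+D1BA0).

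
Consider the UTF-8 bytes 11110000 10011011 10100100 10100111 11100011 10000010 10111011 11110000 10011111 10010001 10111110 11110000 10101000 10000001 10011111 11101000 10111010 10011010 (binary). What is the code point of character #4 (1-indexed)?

U+2805F

Offset 0: leading byte 0xF0 = 11110000 → 4-byte char #1 = F0 9B A4 A7.
Offset 4: leading byte 0xE3 = 11100011 → 3-byte char #2 = E3 82 BB.
Offset 7: leading byte 0xF0 = 11110000 → 4-byte char #3 = F0 9F 91 BE.
Offset 11: leading byte 0xF0 = 11110000 → 4-byte char #4 = F0 A8 81 9F.
Leading byte 0xF0 = 11110000 matches 11110xxx → 4-byte sequence.
Byte 1: 0xF0 = 11110000, payload 000 (3 bits).
Byte 2: 0xA8 = 10101000 (10xxxxxx ✓), payload 101000.
Byte 3: 0x81 = 10000001 (10xxxxxx ✓), payload 000001.
Byte 4: 0x9F = 10011111 (10xxxxxx ✓), payload 011111.
Concatenate: 000101000000001011111 = 0x2805F (21 bits → U+2805F).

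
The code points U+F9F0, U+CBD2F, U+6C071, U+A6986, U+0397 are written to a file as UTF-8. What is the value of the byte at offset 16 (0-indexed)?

U+F9F0 → 3-byte form EF A7 B0 at offsets 0–2.
U+CBD2F → 4-byte form F3 8B B4 AF at offsets 3–6.
U+6C071 → 4-byte form F1 AC 81 B1 at offsets 7–10.
U+A6986 → 4-byte form F2 A6 A6 86 at offsets 11–14.
U+0397 → 2-byte form CE 97 at offsets 15–16.
Offset 16 falls in char 5's range; it's byte 2 of CE 97 = 0x97.

0x97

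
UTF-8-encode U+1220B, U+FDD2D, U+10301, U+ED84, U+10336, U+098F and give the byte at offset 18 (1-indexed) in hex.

1-indexed offset 18 is 0-indexed offset 17.
U+1220B → 4-byte form F0 92 88 8B at offsets 0–3.
U+FDD2D → 4-byte form F3 BD B4 AD at offsets 4–7.
U+10301 → 4-byte form F0 90 8C 81 at offsets 8–11.
U+ED84 → 3-byte form EE B6 84 at offsets 12–14.
U+10336 → 4-byte form F0 90 8C B6 at offsets 15–18.
Offset 17 falls in char 5's range; it's byte 3 of F0 90 8C B6 = 0x8C.

0x8C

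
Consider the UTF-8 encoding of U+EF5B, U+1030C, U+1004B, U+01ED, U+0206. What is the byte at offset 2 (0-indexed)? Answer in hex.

U+EF5B → 3-byte form EE BD 9B at offsets 0–2.
Offset 2 falls in char 1's range; it's byte 3 of EE BD 9B = 0x9B.

0x9B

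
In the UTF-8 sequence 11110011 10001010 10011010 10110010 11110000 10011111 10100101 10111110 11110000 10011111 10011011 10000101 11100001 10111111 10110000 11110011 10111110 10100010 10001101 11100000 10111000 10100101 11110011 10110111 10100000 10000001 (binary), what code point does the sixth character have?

U+0E25

Offset 0: leading byte 0xF3 = 11110011 → 4-byte char #1 = F3 8A 9A B2.
Offset 4: leading byte 0xF0 = 11110000 → 4-byte char #2 = F0 9F A5 BE.
Offset 8: leading byte 0xF0 = 11110000 → 4-byte char #3 = F0 9F 9B 85.
Offset 12: leading byte 0xE1 = 11100001 → 3-byte char #4 = E1 BF B0.
Offset 15: leading byte 0xF3 = 11110011 → 4-byte char #5 = F3 BE A2 8D.
Offset 19: leading byte 0xE0 = 11100000 → 3-byte char #6 = E0 B8 A5.
Leading byte 0xE0 = 11100000 matches 1110xxxx → 3-byte sequence.
Byte 1: 0xE0 = 11100000, payload 0000 (4 bits).
Byte 2: 0xB8 = 10111000 (10xxxxxx ✓), payload 111000.
Byte 3: 0xA5 = 10100101 (10xxxxxx ✓), payload 100101.
Concatenate: 0000111000100101 = 0xE25 (16 bits → U+0E25).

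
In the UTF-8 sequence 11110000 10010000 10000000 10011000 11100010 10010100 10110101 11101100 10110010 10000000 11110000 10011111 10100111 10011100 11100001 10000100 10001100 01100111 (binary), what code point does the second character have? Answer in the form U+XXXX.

U+2535

Offset 0: leading byte 0xF0 = 11110000 → 4-byte char #1 = F0 90 80 98.
Offset 4: leading byte 0xE2 = 11100010 → 3-byte char #2 = E2 94 B5.
Leading byte 0xE2 = 11100010 matches 1110xxxx → 3-byte sequence.
Byte 1: 0xE2 = 11100010, payload 0010 (4 bits).
Byte 2: 0x94 = 10010100 (10xxxxxx ✓), payload 010100.
Byte 3: 0xB5 = 10110101 (10xxxxxx ✓), payload 110101.
Concatenate: 0010010100110101 = 0x2535 (16 bits → U+2535).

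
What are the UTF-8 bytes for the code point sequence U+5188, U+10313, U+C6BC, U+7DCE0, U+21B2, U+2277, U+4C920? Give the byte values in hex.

U+5188: 3-byte form → E5 86 88.
U+10313: 4-byte form → F0 90 8C 93.
U+C6BC: 3-byte form → EC 9A BC.
U+7DCE0: 4-byte form → F1 BD B3 A0.
U+21B2: 3-byte form → E2 86 B2.
U+2277: 3-byte form → E2 89 B7.
U+4C920: 4-byte form → F1 8C A4 A0.
Concatenated (24 bytes): E5 86 88 F0 90 8C 93 EC 9A BC F1 BD B3 A0 E2 86 B2 E2 89 B7 F1 8C A4 A0.

E5 86 88 F0 90 8C 93 EC 9A BC F1 BD B3 A0 E2 86 B2 E2 89 B7 F1 8C A4 A0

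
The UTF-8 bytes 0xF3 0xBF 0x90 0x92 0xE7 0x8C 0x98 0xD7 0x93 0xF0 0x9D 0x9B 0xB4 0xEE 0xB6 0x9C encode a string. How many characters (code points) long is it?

Byte at offset 0: 0xF3 = 11110011 → 4-byte char (#1). Advance 4.
Byte at offset 4: 0xE7 = 11100111 → 3-byte char (#2). Advance 3.
Byte at offset 7: 0xD7 = 11010111 → 2-byte char (#3). Advance 2.
Byte at offset 9: 0xF0 = 11110000 → 4-byte char (#4). Advance 4.
Byte at offset 13: 0xEE = 11101110 → 3-byte char (#5). Advance 3.
Reached end at offset 16 after 5 code points.

5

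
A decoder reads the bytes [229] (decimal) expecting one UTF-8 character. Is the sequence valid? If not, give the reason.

invalid (sequence truncated)

Leading byte 0xE5 = 11100101 → 3-byte form, but only 1 byte is present.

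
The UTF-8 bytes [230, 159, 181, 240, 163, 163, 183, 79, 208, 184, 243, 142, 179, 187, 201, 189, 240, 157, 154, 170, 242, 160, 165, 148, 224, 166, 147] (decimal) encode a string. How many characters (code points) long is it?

9

Byte at offset 0: 0xE6 = 11100110 → 3-byte char (#1). Advance 3.
Byte at offset 3: 0xF0 = 11110000 → 4-byte char (#2). Advance 4.
Byte at offset 7: 0x4F = 01001111 → 1-byte char (#3). Advance 1.
Byte at offset 8: 0xD0 = 11010000 → 2-byte char (#4). Advance 2.
Byte at offset 10: 0xF3 = 11110011 → 4-byte char (#5). Advance 4.
Byte at offset 14: 0xC9 = 11001001 → 2-byte char (#6). Advance 2.
Byte at offset 16: 0xF0 = 11110000 → 4-byte char (#7). Advance 4.
Byte at offset 20: 0xF2 = 11110010 → 4-byte char (#8). Advance 4.
Byte at offset 24: 0xE0 = 11100000 → 3-byte char (#9). Advance 3.
Reached end at offset 27 after 9 code points.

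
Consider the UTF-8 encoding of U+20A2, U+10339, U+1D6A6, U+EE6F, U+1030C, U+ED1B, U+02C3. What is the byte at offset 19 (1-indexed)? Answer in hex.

1-indexed offset 19 is 0-indexed offset 18.
U+20A2 → 3-byte form E2 82 A2 at offsets 0–2.
U+10339 → 4-byte form F0 90 8C B9 at offsets 3–6.
U+1D6A6 → 4-byte form F0 9D 9A A6 at offsets 7–10.
U+EE6F → 3-byte form EE B9 AF at offsets 11–13.
U+1030C → 4-byte form F0 90 8C 8C at offsets 14–17.
U+ED1B → 3-byte form EE B4 9B at offsets 18–20.
Offset 18 falls in char 6's range; it's byte 1 of EE B4 9B = 0xEE.

0xEE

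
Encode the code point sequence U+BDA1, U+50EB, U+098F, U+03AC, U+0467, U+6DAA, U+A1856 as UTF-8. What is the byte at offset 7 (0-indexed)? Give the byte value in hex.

0xA6

U+BDA1 → 3-byte form EB B6 A1 at offsets 0–2.
U+50EB → 3-byte form E5 83 AB at offsets 3–5.
U+098F → 3-byte form E0 A6 8F at offsets 6–8.
Offset 7 falls in char 3's range; it's byte 2 of E0 A6 8F = 0xA6.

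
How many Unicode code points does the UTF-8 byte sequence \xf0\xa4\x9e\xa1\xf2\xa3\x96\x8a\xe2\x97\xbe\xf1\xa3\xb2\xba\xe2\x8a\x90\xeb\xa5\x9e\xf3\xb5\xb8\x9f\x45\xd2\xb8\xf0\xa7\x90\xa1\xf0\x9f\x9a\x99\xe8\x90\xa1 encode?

12

Byte at offset 0: 0xF0 = 11110000 → 4-byte char (#1). Advance 4.
Byte at offset 4: 0xF2 = 11110010 → 4-byte char (#2). Advance 4.
Byte at offset 8: 0xE2 = 11100010 → 3-byte char (#3). Advance 3.
Byte at offset 11: 0xF1 = 11110001 → 4-byte char (#4). Advance 4.
Byte at offset 15: 0xE2 = 11100010 → 3-byte char (#5). Advance 3.
Byte at offset 18: 0xEB = 11101011 → 3-byte char (#6). Advance 3.
Byte at offset 21: 0xF3 = 11110011 → 4-byte char (#7). Advance 4.
Byte at offset 25: 0x45 = 01000101 → 1-byte char (#8). Advance 1.
Byte at offset 26: 0xD2 = 11010010 → 2-byte char (#9). Advance 2.
Byte at offset 28: 0xF0 = 11110000 → 4-byte char (#10). Advance 4.
Byte at offset 32: 0xF0 = 11110000 → 4-byte char (#11). Advance 4.
Byte at offset 36: 0xE8 = 11101000 → 3-byte char (#12). Advance 3.
Reached end at offset 39 after 12 code points.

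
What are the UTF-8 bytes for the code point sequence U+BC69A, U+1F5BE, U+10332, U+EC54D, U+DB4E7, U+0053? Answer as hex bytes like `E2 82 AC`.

U+BC69A: 4-byte form → F2 BC 9A 9A.
U+1F5BE: 4-byte form → F0 9F 96 BE.
U+10332: 4-byte form → F0 90 8C B2.
U+EC54D: 4-byte form → F3 AC 95 8D.
U+DB4E7: 4-byte form → F3 9B 93 A7.
U+0053: 1-byte form → 53.
Concatenated (21 bytes): F2 BC 9A 9A F0 9F 96 BE F0 90 8C B2 F3 AC 95 8D F3 9B 93 A7 53.

F2 BC 9A 9A F0 9F 96 BE F0 90 8C B2 F3 AC 95 8D F3 9B 93 A7 53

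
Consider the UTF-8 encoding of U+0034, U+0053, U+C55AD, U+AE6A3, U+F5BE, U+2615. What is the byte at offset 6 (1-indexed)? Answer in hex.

0xAD

1-indexed offset 6 is 0-indexed offset 5.
U+0034 → 1-byte form 34 at offsets 0–0.
U+0053 → 1-byte form 53 at offsets 1–1.
U+C55AD → 4-byte form F3 85 96 AD at offsets 2–5.
Offset 5 falls in char 3's range; it's byte 4 of F3 85 96 AD = 0xAD.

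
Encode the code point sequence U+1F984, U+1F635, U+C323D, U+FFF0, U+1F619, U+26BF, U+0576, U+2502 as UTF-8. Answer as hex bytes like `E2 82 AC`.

U+1F984: 4-byte form → F0 9F A6 84.
U+1F635: 4-byte form → F0 9F 98 B5.
U+C323D: 4-byte form → F3 83 88 BD.
U+FFF0: 3-byte form → EF BF B0.
U+1F619: 4-byte form → F0 9F 98 99.
U+26BF: 3-byte form → E2 9A BF.
U+0576: 2-byte form → D5 B6.
U+2502: 3-byte form → E2 94 82.
Concatenated (27 bytes): F0 9F A6 84 F0 9F 98 B5 F3 83 88 BD EF BF B0 F0 9F 98 99 E2 9A BF D5 B6 E2 94 82.

F0 9F A6 84 F0 9F 98 B5 F3 83 88 BD EF BF B0 F0 9F 98 99 E2 9A BF D5 B6 E2 94 82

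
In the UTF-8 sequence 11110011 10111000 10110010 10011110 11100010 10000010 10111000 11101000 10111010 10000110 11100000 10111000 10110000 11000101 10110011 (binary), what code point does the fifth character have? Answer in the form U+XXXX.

Offset 0: leading byte 0xF3 = 11110011 → 4-byte char #1 = F3 B8 B2 9E.
Offset 4: leading byte 0xE2 = 11100010 → 3-byte char #2 = E2 82 B8.
Offset 7: leading byte 0xE8 = 11101000 → 3-byte char #3 = E8 BA 86.
Offset 10: leading byte 0xE0 = 11100000 → 3-byte char #4 = E0 B8 B0.
Offset 13: leading byte 0xC5 = 11000101 → 2-byte char #5 = C5 B3.
Leading byte 0xC5 = 11000101 matches 110xxxxx → 2-byte sequence.
Byte 1: 0xC5 = 11000101, payload 00101 (5 bits).
Byte 2: 0xB3 = 10110011 (10xxxxxx ✓), payload 110011.
Concatenate: 00101110011 = 0x173 (11 bits → U+0173).

U+0173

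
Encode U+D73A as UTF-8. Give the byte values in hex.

U+D73A = 0xD73A = 55098 decimal. In range U+0800–U+FFFF → 3-byte form: 1110xxxx 10xxxxxx 10xxxxxx.
Binary (16 bits): 1101011100111010.
Split 4+6+6: 1101 | 011100 | 111010.
Byte 1: 11101101 = 0xED.
Byte 2: 10011100 = 0x9C.
Byte 3: 10111010 = 0xBA.

ED 9C BA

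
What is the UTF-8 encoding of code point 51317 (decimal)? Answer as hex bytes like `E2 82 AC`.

U+C875 = 0xC875 = 51317 decimal. In range U+0800–U+FFFF → 3-byte form: 1110xxxx 10xxxxxx 10xxxxxx.
Binary (16 bits): 1100100001110101.
Split 4+6+6: 1100 | 100001 | 110101.
Byte 1: 11101100 = 0xEC.
Byte 2: 10100001 = 0xA1.
Byte 3: 10110101 = 0xB5.

EC A1 B5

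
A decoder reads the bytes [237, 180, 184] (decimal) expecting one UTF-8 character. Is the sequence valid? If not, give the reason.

invalid (encodes a surrogate (U+D800–U+DFFF))

Structurally a 3-byte sequence; payload = 0xDD38.
But 0xDD38 is in U+D800–U+DFFF, the surrogate range. Surrogates are not Unicode scalar values and are forbidden in UTF-8.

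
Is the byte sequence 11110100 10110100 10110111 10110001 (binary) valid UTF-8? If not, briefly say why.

invalid (encodes a value above U+10FFFF)

Leading byte 0xF4 = 11110100 → 4-byte form.
Payload = 0x134DF1, which exceeds U+10FFFF, the maximum Unicode code point. (Leading bytes F5–FF, or F4 followed by ≥ 0x90, are invalid.)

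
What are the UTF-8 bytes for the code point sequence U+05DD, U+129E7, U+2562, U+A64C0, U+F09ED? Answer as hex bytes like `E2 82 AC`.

U+05DD: 2-byte form → D7 9D.
U+129E7: 4-byte form → F0 92 A7 A7.
U+2562: 3-byte form → E2 95 A2.
U+A64C0: 4-byte form → F2 A6 93 80.
U+F09ED: 4-byte form → F3 B0 A7 AD.
Concatenated (17 bytes): D7 9D F0 92 A7 A7 E2 95 A2 F2 A6 93 80 F3 B0 A7 AD.

D7 9D F0 92 A7 A7 E2 95 A2 F2 A6 93 80 F3 B0 A7 AD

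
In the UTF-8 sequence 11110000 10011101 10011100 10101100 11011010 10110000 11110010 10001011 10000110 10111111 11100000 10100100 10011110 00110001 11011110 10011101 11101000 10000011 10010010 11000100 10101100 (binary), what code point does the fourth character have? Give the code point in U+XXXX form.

U+091E

Offset 0: leading byte 0xF0 = 11110000 → 4-byte char #1 = F0 9D 9C AC.
Offset 4: leading byte 0xDA = 11011010 → 2-byte char #2 = DA B0.
Offset 6: leading byte 0xF2 = 11110010 → 4-byte char #3 = F2 8B 86 BF.
Offset 10: leading byte 0xE0 = 11100000 → 3-byte char #4 = E0 A4 9E.
Leading byte 0xE0 = 11100000 matches 1110xxxx → 3-byte sequence.
Byte 1: 0xE0 = 11100000, payload 0000 (4 bits).
Byte 2: 0xA4 = 10100100 (10xxxxxx ✓), payload 100100.
Byte 3: 0x9E = 10011110 (10xxxxxx ✓), payload 011110.
Concatenate: 0000100100011110 = 0x91E (16 bits → U+091E).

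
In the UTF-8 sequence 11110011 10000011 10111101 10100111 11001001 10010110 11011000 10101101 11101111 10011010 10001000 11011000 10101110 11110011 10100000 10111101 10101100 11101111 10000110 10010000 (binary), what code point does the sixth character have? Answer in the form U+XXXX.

Offset 0: leading byte 0xF3 = 11110011 → 4-byte char #1 = F3 83 BD A7.
Offset 4: leading byte 0xC9 = 11001001 → 2-byte char #2 = C9 96.
Offset 6: leading byte 0xD8 = 11011000 → 2-byte char #3 = D8 AD.
Offset 8: leading byte 0xEF = 11101111 → 3-byte char #4 = EF 9A 88.
Offset 11: leading byte 0xD8 = 11011000 → 2-byte char #5 = D8 AE.
Offset 13: leading byte 0xF3 = 11110011 → 4-byte char #6 = F3 A0 BD AC.
Leading byte 0xF3 = 11110011 matches 11110xxx → 4-byte sequence.
Byte 1: 0xF3 = 11110011, payload 011 (3 bits).
Byte 2: 0xA0 = 10100000 (10xxxxxx ✓), payload 100000.
Byte 3: 0xBD = 10111101 (10xxxxxx ✓), payload 111101.
Byte 4: 0xAC = 10101100 (10xxxxxx ✓), payload 101100.
Concatenate: 011100000111101101100 = 0xE0F6C (21 bits → U+E0F6C).

U+E0F6C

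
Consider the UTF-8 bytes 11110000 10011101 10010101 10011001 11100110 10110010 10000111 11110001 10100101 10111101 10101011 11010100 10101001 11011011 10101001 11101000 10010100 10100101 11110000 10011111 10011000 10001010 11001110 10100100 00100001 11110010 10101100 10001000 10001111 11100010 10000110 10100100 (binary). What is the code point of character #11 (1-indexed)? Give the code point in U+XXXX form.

U+21A4

Offset 0: leading byte 0xF0 = 11110000 → 4-byte char #1 = F0 9D 95 99.
Offset 4: leading byte 0xE6 = 11100110 → 3-byte char #2 = E6 B2 87.
Offset 7: leading byte 0xF1 = 11110001 → 4-byte char #3 = F1 A5 BD AB.
Offset 11: leading byte 0xD4 = 11010100 → 2-byte char #4 = D4 A9.
Offset 13: leading byte 0xDB = 11011011 → 2-byte char #5 = DB A9.
Offset 15: leading byte 0xE8 = 11101000 → 3-byte char #6 = E8 94 A5.
Offset 18: leading byte 0xF0 = 11110000 → 4-byte char #7 = F0 9F 98 8A.
Offset 22: leading byte 0xCE = 11001110 → 2-byte char #8 = CE A4.
Offset 24: leading byte 0x21 = 00100001 → 1-byte char #9 = 21.
Offset 25: leading byte 0xF2 = 11110010 → 4-byte char #10 = F2 AC 88 8F.
Offset 29: leading byte 0xE2 = 11100010 → 3-byte char #11 = E2 86 A4.
Leading byte 0xE2 = 11100010 matches 1110xxxx → 3-byte sequence.
Byte 1: 0xE2 = 11100010, payload 0010 (4 bits).
Byte 2: 0x86 = 10000110 (10xxxxxx ✓), payload 000110.
Byte 3: 0xA4 = 10100100 (10xxxxxx ✓), payload 100100.
Concatenate: 0010000110100100 = 0x21A4 (16 bits → U+21A4).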